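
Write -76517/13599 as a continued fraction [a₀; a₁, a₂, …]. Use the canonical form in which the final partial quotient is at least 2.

Run the Euclidean algorithm, recording each quotient:
⌊-76517/13599⌋ = -6, remainder 5077
⌊13599/5077⌋ = 2, remainder 3445
⌊5077/3445⌋ = 1, remainder 1632
⌊3445/1632⌋ = 2, remainder 181
⌊1632/181⌋ = 9, remainder 3
⌊181/3⌋ = 60, remainder 1
⌊3/1⌋ = 3, remainder 0

[-6; 2, 1, 2, 9, 60, 3]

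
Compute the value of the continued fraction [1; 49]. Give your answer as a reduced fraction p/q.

50/49

Build up convergents one term at a time:
a_0 = 1: 1/1
a_1 = 49: 50/49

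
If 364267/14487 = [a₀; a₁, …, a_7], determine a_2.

Run the Euclidean algorithm, recording each quotient:
364267 = 25·14487 + 2092, so a_0 = 25
14487 = 6·2092 + 1935, so a_1 = 6
2092 = 1·1935 + 157, so a_2 = 1

1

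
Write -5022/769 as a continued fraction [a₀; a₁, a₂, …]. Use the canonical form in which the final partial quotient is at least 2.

Apply division with remainder until the remainder is 0:
-5022 ÷ 769 → quotient -7, remainder 361
769 ÷ 361 → quotient 2, remainder 47
361 ÷ 47 → quotient 7, remainder 32
47 ÷ 32 → quotient 1, remainder 15
32 ÷ 15 → quotient 2, remainder 2
15 ÷ 2 → quotient 7, remainder 1
2 ÷ 1 → quotient 2, remainder 0

[-7; 2, 7, 1, 2, 7, 2]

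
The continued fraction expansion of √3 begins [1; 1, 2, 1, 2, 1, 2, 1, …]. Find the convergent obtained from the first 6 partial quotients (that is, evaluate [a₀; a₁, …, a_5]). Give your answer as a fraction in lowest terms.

26/15

Start with 1.
2 + 1/(1/1) = 2 + 1/1 = 3/1
1 + 1/(3/1) = 1 + 1/3 = 4/3
2 + 1/(4/3) = 2 + 3/4 = 11/4
1 + 1/(11/4) = 1 + 4/11 = 15/11
1 + 1/(15/11) = 1 + 11/15 = 26/15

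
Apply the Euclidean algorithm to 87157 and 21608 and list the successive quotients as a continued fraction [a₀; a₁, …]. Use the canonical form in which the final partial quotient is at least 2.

[4; 29, 1, 4, 9, 2, 7]

Apply division with remainder until the remainder is 0:
⌊87157/21608⌋ = 4, remainder 725
⌊21608/725⌋ = 29, remainder 583
⌊725/583⌋ = 1, remainder 142
⌊583/142⌋ = 4, remainder 15
⌊142/15⌋ = 9, remainder 7
⌊15/7⌋ = 2, remainder 1
⌊7/1⌋ = 7, remainder 0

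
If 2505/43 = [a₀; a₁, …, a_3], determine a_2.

Run the Euclidean algorithm, recording each quotient:
2505 = 58·43 + 11, so a_0 = 58
43 = 3·11 + 10, so a_1 = 3
11 = 1·10 + 1, so a_2 = 1

1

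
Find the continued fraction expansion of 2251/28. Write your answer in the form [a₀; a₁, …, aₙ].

Repeatedly divide and take the remainder:
2251 ÷ 28 → quotient 80, remainder 11
28 ÷ 11 → quotient 2, remainder 6
11 ÷ 6 → quotient 1, remainder 5
6 ÷ 5 → quotient 1, remainder 1
5 ÷ 1 → quotient 5, remainder 0

[80; 2, 1, 1, 5]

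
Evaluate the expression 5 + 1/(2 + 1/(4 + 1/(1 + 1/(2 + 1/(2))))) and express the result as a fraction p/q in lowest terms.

398/73

Compute successive convergents:
a_0 = 5: 5/1
a_1 = 2: 11/2
a_2 = 4: 49/9
a_3 = 1: 60/11
a_4 = 2: 169/31
a_5 = 2: 398/73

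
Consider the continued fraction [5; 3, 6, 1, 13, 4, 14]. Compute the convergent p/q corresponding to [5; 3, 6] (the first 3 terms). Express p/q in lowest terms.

101/19

a_0 = 5: 5/1
a_1 = 3: 16/3
a_2 = 6: 101/19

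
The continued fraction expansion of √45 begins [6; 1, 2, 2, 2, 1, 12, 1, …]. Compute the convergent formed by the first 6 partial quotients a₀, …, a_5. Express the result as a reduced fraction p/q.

a_0 = 6: 6/1
a_1 = 1: 7/1
a_2 = 2: 20/3
a_3 = 2: 47/7
a_4 = 2: 114/17
a_5 = 1: 161/24

161/24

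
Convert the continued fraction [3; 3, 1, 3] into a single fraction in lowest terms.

Start with 3.
1 + 1/(3/1) = 1 + 1/3 = 4/3
3 + 1/(4/3) = 3 + 3/4 = 15/4
3 + 1/(15/4) = 3 + 4/15 = 49/15

49/15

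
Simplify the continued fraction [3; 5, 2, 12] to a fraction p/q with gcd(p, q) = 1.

436/137

Work from the innermost term outward:
Start with 12.
2 + 1/(12/1) = 2 + 1/12 = 25/12
5 + 1/(25/12) = 5 + 12/25 = 137/25
3 + 1/(137/25) = 3 + 25/137 = 436/137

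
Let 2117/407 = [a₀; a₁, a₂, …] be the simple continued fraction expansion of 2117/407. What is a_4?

3

Apply division with remainder until the remainder is 0:
2117 ÷ 407 → quotient 5, remainder 82
407 ÷ 82 → quotient 4, remainder 79
82 ÷ 79 → quotient 1, remainder 3
79 ÷ 3 → quotient 26, remainder 1
3 ÷ 1 → quotient 3, remainder 0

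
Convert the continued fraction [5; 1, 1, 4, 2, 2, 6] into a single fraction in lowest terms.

1743/314

Use the convergent recurrence hₖ = aₖ·hₖ₋₁ + hₖ₋₂ (and likewise for the denominators kₖ):
a_0 = 5: 5/1
a_1 = 1: 6/1
a_2 = 1: 11/2
a_3 = 4: 50/9
a_4 = 2: 111/20
a_5 = 2: 272/49
a_6 = 6: 1743/314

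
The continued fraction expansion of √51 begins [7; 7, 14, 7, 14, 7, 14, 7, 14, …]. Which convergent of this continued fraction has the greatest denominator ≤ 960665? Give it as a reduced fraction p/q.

List convergents until the denominator exceeds the bound:
a_0 = 7: 7/1  (≤ bound)
a_1 = 7: 50/7  (≤ bound)
a_2 = 14: 707/99  (≤ bound)
a_3 = 7: 4999/700  (≤ bound)
a_4 = 14: 70693/9899  (≤ bound)
a_5 = 7: 499850/69993  (≤ bound)
a_6 = 14: 7068593/989801  (> 960665, stop)

499850/69993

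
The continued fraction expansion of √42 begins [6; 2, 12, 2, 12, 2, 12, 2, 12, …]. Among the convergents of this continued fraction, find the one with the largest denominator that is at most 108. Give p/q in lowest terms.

a_0 = 6: 6/1  (≤ bound)
a_1 = 2: 13/2  (≤ bound)
a_2 = 12: 162/25  (≤ bound)
a_3 = 2: 337/52  (≤ bound)
a_4 = 12: 4206/649  (> 108, stop)

337/52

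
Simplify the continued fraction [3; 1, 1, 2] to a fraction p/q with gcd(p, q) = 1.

Use the convergent recurrence hₖ = aₖ·hₖ₋₁ + hₖ₋₂ (and likewise for the denominators kₖ):
a_0 = 3: 3/1
a_1 = 1: 4/1
a_2 = 1: 7/2
a_3 = 2: 18/5

18/5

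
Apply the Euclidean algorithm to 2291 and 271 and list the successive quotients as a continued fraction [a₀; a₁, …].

Repeatedly divide and take the remainder:
⌊2291/271⌋ = 8, remainder 123
⌊271/123⌋ = 2, remainder 25
⌊123/25⌋ = 4, remainder 23
⌊25/23⌋ = 1, remainder 2
⌊23/2⌋ = 11, remainder 1
⌊2/1⌋ = 2, remainder 0

[8; 2, 4, 1, 11, 2]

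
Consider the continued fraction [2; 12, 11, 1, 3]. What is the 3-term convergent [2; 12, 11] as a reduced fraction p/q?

a_0 = 2: 2/1
a_1 = 12: 25/12
a_2 = 11: 277/133

277/133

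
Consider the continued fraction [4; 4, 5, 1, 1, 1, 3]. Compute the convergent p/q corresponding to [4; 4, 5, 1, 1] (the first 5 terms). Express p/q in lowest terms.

195/46

Start with 1.
1 + 1/(1/1) = 1 + 1/1 = 2/1
5 + 1/(2/1) = 5 + 1/2 = 11/2
4 + 1/(11/2) = 4 + 2/11 = 46/11
4 + 1/(46/11) = 4 + 11/46 = 195/46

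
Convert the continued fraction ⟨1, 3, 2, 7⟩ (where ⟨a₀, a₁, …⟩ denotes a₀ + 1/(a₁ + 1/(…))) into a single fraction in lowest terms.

Starting at the tail and folding back:
Start with 7.
2 + 1/(7/1) = 2 + 1/7 = 15/7
3 + 1/(15/7) = 3 + 7/15 = 52/15
1 + 1/(52/15) = 1 + 15/52 = 67/52

67/52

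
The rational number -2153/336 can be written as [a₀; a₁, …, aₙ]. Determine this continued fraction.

-2153 ÷ 336 → quotient -7, remainder 199
336 ÷ 199 → quotient 1, remainder 137
199 ÷ 137 → quotient 1, remainder 62
137 ÷ 62 → quotient 2, remainder 13
62 ÷ 13 → quotient 4, remainder 10
13 ÷ 10 → quotient 1, remainder 3
10 ÷ 3 → quotient 3, remainder 1
3 ÷ 1 → quotient 3, remainder 0

[-7; 1, 1, 2, 4, 1, 3, 3]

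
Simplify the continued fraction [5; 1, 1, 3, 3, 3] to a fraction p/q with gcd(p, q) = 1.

423/76

Start with 3.
3 + 1/(3/1) = 3 + 1/3 = 10/3
3 + 1/(10/3) = 3 + 3/10 = 33/10
1 + 1/(33/10) = 1 + 10/33 = 43/33
1 + 1/(43/33) = 1 + 33/43 = 76/43
5 + 1/(76/43) = 5 + 43/76 = 423/76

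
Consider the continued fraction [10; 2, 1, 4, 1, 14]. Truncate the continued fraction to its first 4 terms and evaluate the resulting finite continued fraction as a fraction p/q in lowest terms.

145/14

Use the convergent recurrence hₖ = aₖ·hₖ₋₁ + hₖ₋₂ (and likewise for the denominators kₖ):
a_0 = 10: 10/1
a_1 = 2: 21/2
a_2 = 1: 31/3
a_3 = 4: 145/14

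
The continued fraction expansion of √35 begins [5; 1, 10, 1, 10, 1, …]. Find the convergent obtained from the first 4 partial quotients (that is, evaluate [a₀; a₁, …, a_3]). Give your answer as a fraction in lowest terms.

Work from the innermost term outward:
Start with 1.
10 + 1/(1/1) = 10 + 1/1 = 11/1
1 + 1/(11/1) = 1 + 1/11 = 12/11
5 + 1/(12/11) = 5 + 11/12 = 71/12

71/12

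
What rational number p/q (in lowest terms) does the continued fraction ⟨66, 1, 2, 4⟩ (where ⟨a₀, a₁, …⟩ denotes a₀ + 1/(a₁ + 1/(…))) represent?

867/13

a_0 = 66: 66/1
a_1 = 1: 67/1
a_2 = 2: 200/3
a_3 = 4: 867/13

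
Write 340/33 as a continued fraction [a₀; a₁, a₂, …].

340 = 10·33 + 10, so a_0 = 10
33 = 3·10 + 3, so a_1 = 3
10 = 3·3 + 1, so a_2 = 3
3 = 3·1 + 0, so a_3 = 3

[10; 3, 3, 3]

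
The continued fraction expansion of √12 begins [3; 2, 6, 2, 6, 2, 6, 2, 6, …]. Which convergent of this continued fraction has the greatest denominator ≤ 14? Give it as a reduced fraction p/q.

45/13

List convergents until the denominator exceeds the bound:
a_0 = 3: 3/1  (≤ bound)
a_1 = 2: 7/2  (≤ bound)
a_2 = 6: 45/13  (≤ bound)
a_3 = 2: 97/28  (> 14, stop)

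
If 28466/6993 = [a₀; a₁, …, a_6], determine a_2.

6

28466 = 4·6993 + 494, so a_0 = 4
6993 = 14·494 + 77, so a_1 = 14
494 = 6·77 + 32, so a_2 = 6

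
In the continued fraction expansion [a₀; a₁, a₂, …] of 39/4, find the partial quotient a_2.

Apply division with remainder until the remainder is 0:
39 ÷ 4 → quotient 9, remainder 3
4 ÷ 3 → quotient 1, remainder 1
3 ÷ 1 → quotient 3, remainder 0

3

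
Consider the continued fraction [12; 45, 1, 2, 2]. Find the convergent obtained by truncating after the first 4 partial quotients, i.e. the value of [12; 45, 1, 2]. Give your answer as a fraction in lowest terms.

a_0 = 12: 12/1
a_1 = 45: 541/45
a_2 = 1: 553/46
a_3 = 2: 1647/137

1647/137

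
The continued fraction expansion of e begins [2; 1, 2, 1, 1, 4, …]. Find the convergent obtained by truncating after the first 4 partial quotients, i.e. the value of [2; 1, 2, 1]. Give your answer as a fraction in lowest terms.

Start with 1.
2 + 1/(1/1) = 2 + 1/1 = 3/1
1 + 1/(3/1) = 1 + 1/3 = 4/3
2 + 1/(4/3) = 2 + 3/4 = 11/4

11/4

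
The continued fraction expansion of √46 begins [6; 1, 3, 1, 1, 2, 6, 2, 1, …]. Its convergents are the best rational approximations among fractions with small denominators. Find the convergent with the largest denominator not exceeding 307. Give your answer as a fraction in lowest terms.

997/147

List convergents until the denominator exceeds the bound:
a_0 = 6: 6/1  (≤ bound)
a_1 = 1: 7/1  (≤ bound)
a_2 = 3: 27/4  (≤ bound)
a_3 = 1: 34/5  (≤ bound)
a_4 = 1: 61/9  (≤ bound)
a_5 = 2: 156/23  (≤ bound)
a_6 = 6: 997/147  (≤ bound)
a_7 = 2: 2150/317  (> 307, stop)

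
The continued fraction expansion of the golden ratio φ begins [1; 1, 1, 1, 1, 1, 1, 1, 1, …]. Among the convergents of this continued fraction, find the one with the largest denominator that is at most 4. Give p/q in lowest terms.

a_0 = 1: 1/1  (≤ bound)
a_1 = 1: 2/1  (≤ bound)
a_2 = 1: 3/2  (≤ bound)
a_3 = 1: 5/3  (≤ bound)
a_4 = 1: 8/5  (> 4, stop)

5/3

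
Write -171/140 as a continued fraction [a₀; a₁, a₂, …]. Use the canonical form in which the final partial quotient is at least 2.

Apply division with remainder until the remainder is 0:
-171 ÷ 140 → quotient -2, remainder 109
140 ÷ 109 → quotient 1, remainder 31
109 ÷ 31 → quotient 3, remainder 16
31 ÷ 16 → quotient 1, remainder 15
16 ÷ 15 → quotient 1, remainder 1
15 ÷ 1 → quotient 15, remainder 0

[-2; 1, 3, 1, 1, 15]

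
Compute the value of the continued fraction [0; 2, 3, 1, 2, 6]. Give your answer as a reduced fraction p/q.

70/159

Collapse the nested fraction from the inside out:
Start with 6.
2 + 1/(6/1) = 2 + 1/6 = 13/6
1 + 1/(13/6) = 1 + 6/13 = 19/13
3 + 1/(19/13) = 3 + 13/19 = 70/19
2 + 1/(70/19) = 2 + 19/70 = 159/70
0 + 1/(159/70) = 0 + 70/159 = 70/159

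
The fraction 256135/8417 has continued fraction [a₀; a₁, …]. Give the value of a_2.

3

256135 ÷ 8417 → quotient 30, remainder 3625
8417 ÷ 3625 → quotient 2, remainder 1167
3625 ÷ 1167 → quotient 3, remainder 124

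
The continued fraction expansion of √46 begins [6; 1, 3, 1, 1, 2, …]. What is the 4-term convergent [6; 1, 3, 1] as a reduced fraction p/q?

Use the convergent recurrence hₖ = aₖ·hₖ₋₁ + hₖ₋₂ (and likewise for the denominators kₖ):
a_0 = 6: 6/1
a_1 = 1: 7/1
a_2 = 3: 27/4
a_3 = 1: 34/5

34/5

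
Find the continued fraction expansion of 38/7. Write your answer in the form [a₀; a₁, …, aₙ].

Run the Euclidean algorithm, recording each quotient:
38 ÷ 7 → quotient 5, remainder 3
7 ÷ 3 → quotient 2, remainder 1
3 ÷ 1 → quotient 3, remainder 0

[5; 2, 3]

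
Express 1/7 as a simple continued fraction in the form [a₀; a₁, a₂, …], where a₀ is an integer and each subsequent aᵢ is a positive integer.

⌊1/7⌋ = 0, remainder 1
⌊7/1⌋ = 7, remainder 0

[0; 7]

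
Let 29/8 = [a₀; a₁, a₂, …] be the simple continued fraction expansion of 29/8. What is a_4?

Repeatedly divide and take the remainder:
29 = 3·8 + 5, so a_0 = 3
8 = 1·5 + 3, so a_1 = 1
5 = 1·3 + 2, so a_2 = 1
3 = 1·2 + 1, so a_3 = 1
2 = 2·1 + 0, so a_4 = 2

2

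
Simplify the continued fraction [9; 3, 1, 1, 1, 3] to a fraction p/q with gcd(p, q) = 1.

371/40

a_0 = 9: 9/1
a_1 = 3: 28/3
a_2 = 1: 37/4
a_3 = 1: 65/7
a_4 = 1: 102/11
a_5 = 3: 371/40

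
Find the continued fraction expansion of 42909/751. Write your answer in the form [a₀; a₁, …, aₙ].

[57; 7, 2, 1, 3, 9]

42909 ÷ 751 → quotient 57, remainder 102
751 ÷ 102 → quotient 7, remainder 37
102 ÷ 37 → quotient 2, remainder 28
37 ÷ 28 → quotient 1, remainder 9
28 ÷ 9 → quotient 3, remainder 1
9 ÷ 1 → quotient 9, remainder 0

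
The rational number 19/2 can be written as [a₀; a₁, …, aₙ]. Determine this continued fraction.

Repeatedly divide and take the remainder:
19 ÷ 2 → quotient 9, remainder 1
2 ÷ 1 → quotient 2, remainder 0

[9; 2]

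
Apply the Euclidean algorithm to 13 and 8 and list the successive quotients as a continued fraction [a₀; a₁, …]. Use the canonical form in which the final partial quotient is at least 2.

[1; 1, 1, 1, 2]

13 = 1·8 + 5, so a_0 = 1
8 = 1·5 + 3, so a_1 = 1
5 = 1·3 + 2, so a_2 = 1
3 = 1·2 + 1, so a_3 = 1
2 = 2·1 + 0, so a_4 = 2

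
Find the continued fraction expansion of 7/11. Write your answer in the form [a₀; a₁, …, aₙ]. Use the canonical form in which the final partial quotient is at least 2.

7 ÷ 11 → quotient 0, remainder 7
11 ÷ 7 → quotient 1, remainder 4
7 ÷ 4 → quotient 1, remainder 3
4 ÷ 3 → quotient 1, remainder 1
3 ÷ 1 → quotient 3, remainder 0

[0; 1, 1, 1, 3]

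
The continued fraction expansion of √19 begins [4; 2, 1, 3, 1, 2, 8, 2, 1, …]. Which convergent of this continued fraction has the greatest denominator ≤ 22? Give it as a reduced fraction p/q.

61/14

List convergents until the denominator exceeds the bound:
a_0 = 4: 4/1  (≤ bound)
a_1 = 2: 9/2  (≤ bound)
a_2 = 1: 13/3  (≤ bound)
a_3 = 3: 48/11  (≤ bound)
a_4 = 1: 61/14  (≤ bound)
a_5 = 2: 170/39  (> 22, stop)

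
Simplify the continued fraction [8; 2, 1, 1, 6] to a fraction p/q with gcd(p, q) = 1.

277/33

a_0 = 8: 8/1
a_1 = 2: 17/2
a_2 = 1: 25/3
a_3 = 1: 42/5
a_4 = 6: 277/33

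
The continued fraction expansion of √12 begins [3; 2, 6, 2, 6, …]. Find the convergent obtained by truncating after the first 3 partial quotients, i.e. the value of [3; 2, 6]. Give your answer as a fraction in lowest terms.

Start with 6.
2 + 1/(6/1) = 2 + 1/6 = 13/6
3 + 1/(13/6) = 3 + 6/13 = 45/13

45/13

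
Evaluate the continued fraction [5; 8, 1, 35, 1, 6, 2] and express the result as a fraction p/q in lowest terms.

25363/4962

Collapse the nested fraction from the inside out:
Start with 2.
6 + 1/(2/1) = 6 + 1/2 = 13/2
1 + 1/(13/2) = 1 + 2/13 = 15/13
35 + 1/(15/13) = 35 + 13/15 = 538/15
1 + 1/(538/15) = 1 + 15/538 = 553/538
8 + 1/(553/538) = 8 + 538/553 = 4962/553
5 + 1/(4962/553) = 5 + 553/4962 = 25363/4962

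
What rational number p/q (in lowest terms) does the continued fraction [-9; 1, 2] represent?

Starting at the tail and folding back:
Start with 2.
1 + 1/(2/1) = 1 + 1/2 = 3/2
-9 + 1/(3/2) = -9 + 2/3 = -25/3

-25/3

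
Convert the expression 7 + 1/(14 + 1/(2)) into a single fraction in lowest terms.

a_0 = 7: 7/1
a_1 = 14: 99/14
a_2 = 2: 205/29

205/29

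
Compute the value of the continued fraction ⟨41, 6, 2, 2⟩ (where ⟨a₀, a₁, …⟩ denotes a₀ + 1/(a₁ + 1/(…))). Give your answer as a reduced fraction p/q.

1317/32

Starting at the tail and folding back:
Start with 2.
2 + 1/(2/1) = 2 + 1/2 = 5/2
6 + 1/(5/2) = 6 + 2/5 = 32/5
41 + 1/(32/5) = 41 + 5/32 = 1317/32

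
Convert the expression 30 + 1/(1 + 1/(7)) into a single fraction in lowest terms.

Work from the innermost term outward:
Start with 7.
1 + 1/(7/1) = 1 + 1/7 = 8/7
30 + 1/(8/7) = 30 + 7/8 = 247/8

247/8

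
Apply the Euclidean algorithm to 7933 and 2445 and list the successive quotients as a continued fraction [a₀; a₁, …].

[3; 4, 11, 3, 1, 1, 7]

Apply division with remainder until the remainder is 0:
7933 ÷ 2445 → quotient 3, remainder 598
2445 ÷ 598 → quotient 4, remainder 53
598 ÷ 53 → quotient 11, remainder 15
53 ÷ 15 → quotient 3, remainder 8
15 ÷ 8 → quotient 1, remainder 7
8 ÷ 7 → quotient 1, remainder 1
7 ÷ 1 → quotient 7, remainder 0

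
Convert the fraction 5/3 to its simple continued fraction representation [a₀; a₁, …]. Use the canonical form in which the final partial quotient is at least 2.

[1; 1, 2]

Run the Euclidean algorithm, recording each quotient:
5 = 1·3 + 2, so a_0 = 1
3 = 1·2 + 1, so a_1 = 1
2 = 2·1 + 0, so a_2 = 2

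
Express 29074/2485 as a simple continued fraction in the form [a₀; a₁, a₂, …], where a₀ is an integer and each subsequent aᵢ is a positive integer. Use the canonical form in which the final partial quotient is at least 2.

Run the Euclidean algorithm, recording each quotient:
29074 ÷ 2485 → quotient 11, remainder 1739
2485 ÷ 1739 → quotient 1, remainder 746
1739 ÷ 746 → quotient 2, remainder 247
746 ÷ 247 → quotient 3, remainder 5
247 ÷ 5 → quotient 49, remainder 2
5 ÷ 2 → quotient 2, remainder 1
2 ÷ 1 → quotient 2, remainder 0

[11; 1, 2, 3, 49, 2, 2]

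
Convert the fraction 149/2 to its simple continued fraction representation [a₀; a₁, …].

[74; 2]

⌊149/2⌋ = 74, remainder 1
⌊2/1⌋ = 2, remainder 0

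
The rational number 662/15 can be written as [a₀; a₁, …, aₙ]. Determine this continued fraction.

[44; 7, 2]

662 = 44·15 + 2, so a_0 = 44
15 = 7·2 + 1, so a_1 = 7
2 = 2·1 + 0, so a_2 = 2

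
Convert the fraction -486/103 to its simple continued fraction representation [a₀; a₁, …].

Repeatedly divide and take the remainder:
-486 = -5·103 + 29, so a_0 = -5
103 = 3·29 + 16, so a_1 = 3
29 = 1·16 + 13, so a_2 = 1
16 = 1·13 + 3, so a_3 = 1
13 = 4·3 + 1, so a_4 = 4
3 = 3·1 + 0, so a_5 = 3

[-5; 3, 1, 1, 4, 3]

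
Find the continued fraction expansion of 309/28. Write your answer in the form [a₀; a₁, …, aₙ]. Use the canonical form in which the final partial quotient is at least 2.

Repeatedly divide and take the remainder:
⌊309/28⌋ = 11, remainder 1
⌊28/1⌋ = 28, remainder 0

[11; 28]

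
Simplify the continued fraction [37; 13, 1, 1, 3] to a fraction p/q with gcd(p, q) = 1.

3522/95

Starting at the tail and folding back:
Start with 3.
1 + 1/(3/1) = 1 + 1/3 = 4/3
1 + 1/(4/3) = 1 + 3/4 = 7/4
13 + 1/(7/4) = 13 + 4/7 = 95/7
37 + 1/(95/7) = 37 + 7/95 = 3522/95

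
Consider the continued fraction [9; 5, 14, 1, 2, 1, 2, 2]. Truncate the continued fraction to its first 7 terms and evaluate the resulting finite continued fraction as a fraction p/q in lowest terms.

7551/821

a_0 = 9: 9/1
a_1 = 5: 46/5
a_2 = 14: 653/71
a_3 = 1: 699/76
a_4 = 2: 2051/223
a_5 = 1: 2750/299
a_6 = 2: 7551/821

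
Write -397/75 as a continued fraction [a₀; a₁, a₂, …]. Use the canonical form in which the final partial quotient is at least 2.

[-6; 1, 2, 2, 2, 4]

-397 = -6·75 + 53, so a_0 = -6
75 = 1·53 + 22, so a_1 = 1
53 = 2·22 + 9, so a_2 = 2
22 = 2·9 + 4, so a_3 = 2
9 = 2·4 + 1, so a_4 = 2
4 = 4·1 + 0, so a_5 = 4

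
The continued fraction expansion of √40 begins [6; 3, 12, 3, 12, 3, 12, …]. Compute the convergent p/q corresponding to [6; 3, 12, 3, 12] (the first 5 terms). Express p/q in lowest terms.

8886/1405

a_0 = 6: 6/1
a_1 = 3: 19/3
a_2 = 12: 234/37
a_3 = 3: 721/114
a_4 = 12: 8886/1405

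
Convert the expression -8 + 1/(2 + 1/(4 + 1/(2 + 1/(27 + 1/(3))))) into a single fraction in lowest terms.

-12586/1667

Starting at the tail and folding back:
Start with 3.
27 + 1/(3/1) = 27 + 1/3 = 82/3
2 + 1/(82/3) = 2 + 3/82 = 167/82
4 + 1/(167/82) = 4 + 82/167 = 750/167
2 + 1/(750/167) = 2 + 167/750 = 1667/750
-8 + 1/(1667/750) = -8 + 750/1667 = -12586/1667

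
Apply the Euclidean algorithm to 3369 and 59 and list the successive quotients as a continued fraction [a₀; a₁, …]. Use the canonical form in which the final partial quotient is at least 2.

[57; 9, 1, 5]

Run the Euclidean algorithm, recording each quotient:
3369 ÷ 59 → quotient 57, remainder 6
59 ÷ 6 → quotient 9, remainder 5
6 ÷ 5 → quotient 1, remainder 1
5 ÷ 1 → quotient 5, remainder 0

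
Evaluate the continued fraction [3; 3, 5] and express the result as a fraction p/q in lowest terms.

Work from the innermost term outward:
Start with 5.
3 + 1/(5/1) = 3 + 1/5 = 16/5
3 + 1/(16/5) = 3 + 5/16 = 53/16

53/16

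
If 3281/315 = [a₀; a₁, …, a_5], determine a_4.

8

Repeatedly divide and take the remainder:
3281 = 10·315 + 131, so a_0 = 10
315 = 2·131 + 53, so a_1 = 2
131 = 2·53 + 25, so a_2 = 2
53 = 2·25 + 3, so a_3 = 2
25 = 8·3 + 1, so a_4 = 8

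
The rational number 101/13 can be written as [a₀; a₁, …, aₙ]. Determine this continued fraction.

101 = 7·13 + 10, so a_0 = 7
13 = 1·10 + 3, so a_1 = 1
10 = 3·3 + 1, so a_2 = 3
3 = 3·1 + 0, so a_3 = 3

[7; 1, 3, 3]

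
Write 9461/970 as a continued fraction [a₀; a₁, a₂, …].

[9; 1, 3, 17, 14]

Repeatedly divide and take the remainder:
9461 ÷ 970 → quotient 9, remainder 731
970 ÷ 731 → quotient 1, remainder 239
731 ÷ 239 → quotient 3, remainder 14
239 ÷ 14 → quotient 17, remainder 1
14 ÷ 1 → quotient 14, remainder 0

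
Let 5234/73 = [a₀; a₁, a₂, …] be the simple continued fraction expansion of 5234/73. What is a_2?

2

Run the Euclidean algorithm, recording each quotient:
5234 ÷ 73 → quotient 71, remainder 51
73 ÷ 51 → quotient 1, remainder 22
51 ÷ 22 → quotient 2, remainder 7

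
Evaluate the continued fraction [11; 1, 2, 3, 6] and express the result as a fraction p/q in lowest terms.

737/63

Compute successive convergents:
a_0 = 11: 11/1
a_1 = 1: 12/1
a_2 = 2: 35/3
a_3 = 3: 117/10
a_4 = 6: 737/63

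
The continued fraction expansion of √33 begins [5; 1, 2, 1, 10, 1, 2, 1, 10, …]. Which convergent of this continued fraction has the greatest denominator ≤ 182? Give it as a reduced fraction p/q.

787/137

List convergents until the denominator exceeds the bound:
a_0 = 5: 5/1  (≤ bound)
a_1 = 1: 6/1  (≤ bound)
a_2 = 2: 17/3  (≤ bound)
a_3 = 1: 23/4  (≤ bound)
a_4 = 10: 247/43  (≤ bound)
a_5 = 1: 270/47  (≤ bound)
a_6 = 2: 787/137  (≤ bound)
a_7 = 1: 1057/184  (> 182, stop)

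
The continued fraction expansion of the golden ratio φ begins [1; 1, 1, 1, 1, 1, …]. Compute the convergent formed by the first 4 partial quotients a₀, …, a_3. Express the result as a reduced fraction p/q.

5/3

a_0 = 1: 1/1
a_1 = 1: 2/1
a_2 = 1: 3/2
a_3 = 1: 5/3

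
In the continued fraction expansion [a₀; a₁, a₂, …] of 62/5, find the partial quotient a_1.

2

62 = 12·5 + 2, so a_0 = 12
5 = 2·2 + 1, so a_1 = 2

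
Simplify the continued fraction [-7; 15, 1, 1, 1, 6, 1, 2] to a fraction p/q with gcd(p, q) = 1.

-7165/1033

Use the convergent recurrence hₖ = aₖ·hₖ₋₁ + hₖ₋₂ (and likewise for the denominators kₖ):
a_0 = -7: -7/1
a_1 = 15: -104/15
a_2 = 1: -111/16
a_3 = 1: -215/31
a_4 = 1: -326/47
a_5 = 6: -2171/313
a_6 = 1: -2497/360
a_7 = 2: -7165/1033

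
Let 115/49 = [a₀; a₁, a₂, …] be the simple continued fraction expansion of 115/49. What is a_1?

2

Apply division with remainder until the remainder is 0:
⌊115/49⌋ = 2, remainder 17
⌊49/17⌋ = 2, remainder 15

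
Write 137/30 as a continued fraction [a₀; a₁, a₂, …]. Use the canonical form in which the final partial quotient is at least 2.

Apply division with remainder until the remainder is 0:
137 = 4·30 + 17, so a_0 = 4
30 = 1·17 + 13, so a_1 = 1
17 = 1·13 + 4, so a_2 = 1
13 = 3·4 + 1, so a_3 = 3
4 = 4·1 + 0, so a_4 = 4

[4; 1, 1, 3, 4]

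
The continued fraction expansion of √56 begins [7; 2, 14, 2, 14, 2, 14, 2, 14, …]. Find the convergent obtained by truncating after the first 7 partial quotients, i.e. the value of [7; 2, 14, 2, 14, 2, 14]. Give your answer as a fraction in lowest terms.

194873/26041

Compute successive convergents:
a_0 = 7: 7/1
a_1 = 2: 15/2
a_2 = 14: 217/29
a_3 = 2: 449/60
a_4 = 14: 6503/869
a_5 = 2: 13455/1798
a_6 = 14: 194873/26041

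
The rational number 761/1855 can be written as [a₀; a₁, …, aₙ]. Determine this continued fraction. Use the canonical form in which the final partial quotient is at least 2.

761 ÷ 1855 → quotient 0, remainder 761
1855 ÷ 761 → quotient 2, remainder 333
761 ÷ 333 → quotient 2, remainder 95
333 ÷ 95 → quotient 3, remainder 48
95 ÷ 48 → quotient 1, remainder 47
48 ÷ 47 → quotient 1, remainder 1
47 ÷ 1 → quotient 47, remainder 0

[0; 2, 2, 3, 1, 1, 47]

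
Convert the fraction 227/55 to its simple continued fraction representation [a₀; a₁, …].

[4; 7, 1, 6]

227 = 4·55 + 7, so a_0 = 4
55 = 7·7 + 6, so a_1 = 7
7 = 1·6 + 1, so a_2 = 1
6 = 6·1 + 0, so a_3 = 6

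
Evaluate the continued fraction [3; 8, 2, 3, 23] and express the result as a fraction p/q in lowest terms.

4285/1374

Work from the innermost term outward:
Start with 23.
3 + 1/(23/1) = 3 + 1/23 = 70/23
2 + 1/(70/23) = 2 + 23/70 = 163/70
8 + 1/(163/70) = 8 + 70/163 = 1374/163
3 + 1/(1374/163) = 3 + 163/1374 = 4285/1374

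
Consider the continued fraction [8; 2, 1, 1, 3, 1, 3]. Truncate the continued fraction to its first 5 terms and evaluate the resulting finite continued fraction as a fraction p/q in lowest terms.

Start with 3.
1 + 1/(3/1) = 1 + 1/3 = 4/3
1 + 1/(4/3) = 1 + 3/4 = 7/4
2 + 1/(7/4) = 2 + 4/7 = 18/7
8 + 1/(18/7) = 8 + 7/18 = 151/18

151/18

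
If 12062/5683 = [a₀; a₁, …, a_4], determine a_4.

6

12062 = 2·5683 + 696, so a_0 = 2
5683 = 8·696 + 115, so a_1 = 8
696 = 6·115 + 6, so a_2 = 6
115 = 19·6 + 1, so a_3 = 19
6 = 6·1 + 0, so a_4 = 6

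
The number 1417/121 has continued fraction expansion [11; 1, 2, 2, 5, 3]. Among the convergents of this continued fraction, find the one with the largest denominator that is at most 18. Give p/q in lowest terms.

List convergents until the denominator exceeds the bound:
a_0 = 11: 11/1  (≤ bound)
a_1 = 1: 12/1  (≤ bound)
a_2 = 2: 35/3  (≤ bound)
a_3 = 2: 82/7  (≤ bound)
a_4 = 5: 445/38  (> 18, stop)

82/7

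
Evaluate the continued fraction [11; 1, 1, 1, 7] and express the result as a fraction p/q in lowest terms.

Compute successive convergents:
a_0 = 11: 11/1
a_1 = 1: 12/1
a_2 = 1: 23/2
a_3 = 1: 35/3
a_4 = 7: 268/23

268/23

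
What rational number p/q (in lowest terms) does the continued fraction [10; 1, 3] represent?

Starting at the tail and folding back:
Start with 3.
1 + 1/(3/1) = 1 + 1/3 = 4/3
10 + 1/(4/3) = 10 + 3/4 = 43/4

43/4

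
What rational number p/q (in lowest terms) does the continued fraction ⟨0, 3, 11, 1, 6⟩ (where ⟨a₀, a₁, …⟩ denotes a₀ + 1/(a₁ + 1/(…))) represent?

a_0 = 0: 0/1
a_1 = 3: 1/3
a_2 = 11: 11/34
a_3 = 1: 12/37
a_4 = 6: 83/256

83/256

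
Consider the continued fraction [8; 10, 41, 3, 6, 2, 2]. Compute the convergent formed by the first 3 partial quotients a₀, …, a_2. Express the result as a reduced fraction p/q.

3329/411

a_0 = 8: 8/1
a_1 = 10: 81/10
a_2 = 41: 3329/411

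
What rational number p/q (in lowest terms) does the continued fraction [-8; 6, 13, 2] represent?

Work from the innermost term outward:
Start with 2.
13 + 1/(2/1) = 13 + 1/2 = 27/2
6 + 1/(27/2) = 6 + 2/27 = 164/27
-8 + 1/(164/27) = -8 + 27/164 = -1285/164

-1285/164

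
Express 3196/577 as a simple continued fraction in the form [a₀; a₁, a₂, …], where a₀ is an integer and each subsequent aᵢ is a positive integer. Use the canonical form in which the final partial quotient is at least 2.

[5; 1, 1, 5, 1, 10, 4]

Apply division with remainder until the remainder is 0:
3196 = 5·577 + 311, so a_0 = 5
577 = 1·311 + 266, so a_1 = 1
311 = 1·266 + 45, so a_2 = 1
266 = 5·45 + 41, so a_3 = 5
45 = 1·41 + 4, so a_4 = 1
41 = 10·4 + 1, so a_5 = 10
4 = 4·1 + 0, so a_6 = 4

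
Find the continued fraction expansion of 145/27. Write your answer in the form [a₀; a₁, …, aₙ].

Repeatedly divide and take the remainder:
145 ÷ 27 → quotient 5, remainder 10
27 ÷ 10 → quotient 2, remainder 7
10 ÷ 7 → quotient 1, remainder 3
7 ÷ 3 → quotient 2, remainder 1
3 ÷ 1 → quotient 3, remainder 0

[5; 2, 1, 2, 3]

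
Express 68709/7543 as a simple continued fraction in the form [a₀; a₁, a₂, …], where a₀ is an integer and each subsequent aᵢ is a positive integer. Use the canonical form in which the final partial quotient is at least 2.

[9; 9, 5, 1, 2, 48]

Repeatedly divide and take the remainder:
⌊68709/7543⌋ = 9, remainder 822
⌊7543/822⌋ = 9, remainder 145
⌊822/145⌋ = 5, remainder 97
⌊145/97⌋ = 1, remainder 48
⌊97/48⌋ = 2, remainder 1
⌊48/1⌋ = 48, remainder 0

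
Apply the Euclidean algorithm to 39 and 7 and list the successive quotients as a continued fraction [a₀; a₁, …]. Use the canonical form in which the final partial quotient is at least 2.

⌊39/7⌋ = 5, remainder 4
⌊7/4⌋ = 1, remainder 3
⌊4/3⌋ = 1, remainder 1
⌊3/1⌋ = 3, remainder 0

[5; 1, 1, 3]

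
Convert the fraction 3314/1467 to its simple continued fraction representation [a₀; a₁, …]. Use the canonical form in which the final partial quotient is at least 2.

Apply division with remainder until the remainder is 0:
⌊3314/1467⌋ = 2, remainder 380
⌊1467/380⌋ = 3, remainder 327
⌊380/327⌋ = 1, remainder 53
⌊327/53⌋ = 6, remainder 9
⌊53/9⌋ = 5, remainder 8
⌊9/8⌋ = 1, remainder 1
⌊8/1⌋ = 8, remainder 0

[2; 3, 1, 6, 5, 1, 8]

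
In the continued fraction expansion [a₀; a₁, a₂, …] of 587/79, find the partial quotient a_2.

3

587 = 7·79 + 34, so a_0 = 7
79 = 2·34 + 11, so a_1 = 2
34 = 3·11 + 1, so a_2 = 3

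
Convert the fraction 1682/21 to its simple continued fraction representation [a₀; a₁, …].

⌊1682/21⌋ = 80, remainder 2
⌊21/2⌋ = 10, remainder 1
⌊2/1⌋ = 2, remainder 0

[80; 10, 2]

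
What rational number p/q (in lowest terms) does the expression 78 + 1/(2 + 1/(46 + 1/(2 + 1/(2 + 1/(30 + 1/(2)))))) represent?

2275168/28985

Starting at the tail and folding back:
Start with 2.
30 + 1/(2/1) = 30 + 1/2 = 61/2
2 + 1/(61/2) = 2 + 2/61 = 124/61
2 + 1/(124/61) = 2 + 61/124 = 309/124
46 + 1/(309/124) = 46 + 124/309 = 14338/309
2 + 1/(14338/309) = 2 + 309/14338 = 28985/14338
78 + 1/(28985/14338) = 78 + 14338/28985 = 2275168/28985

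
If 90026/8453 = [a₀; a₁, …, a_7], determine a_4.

Repeatedly divide and take the remainder:
90026 = 10·8453 + 5496, so a_0 = 10
8453 = 1·5496 + 2957, so a_1 = 1
5496 = 1·2957 + 2539, so a_2 = 1
2957 = 1·2539 + 418, so a_3 = 1
2539 = 6·418 + 31, so a_4 = 6

6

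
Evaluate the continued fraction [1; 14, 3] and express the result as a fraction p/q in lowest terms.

Start with 3.
14 + 1/(3/1) = 14 + 1/3 = 43/3
1 + 1/(43/3) = 1 + 3/43 = 46/43

46/43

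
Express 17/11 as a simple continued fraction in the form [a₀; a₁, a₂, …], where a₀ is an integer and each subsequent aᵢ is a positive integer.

Run the Euclidean algorithm, recording each quotient:
⌊17/11⌋ = 1, remainder 6
⌊11/6⌋ = 1, remainder 5
⌊6/5⌋ = 1, remainder 1
⌊5/1⌋ = 5, remainder 0

[1; 1, 1, 5]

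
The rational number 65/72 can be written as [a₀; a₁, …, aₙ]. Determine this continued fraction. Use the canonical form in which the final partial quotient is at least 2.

65 ÷ 72 → quotient 0, remainder 65
72 ÷ 65 → quotient 1, remainder 7
65 ÷ 7 → quotient 9, remainder 2
7 ÷ 2 → quotient 3, remainder 1
2 ÷ 1 → quotient 2, remainder 0

[0; 1, 9, 3, 2]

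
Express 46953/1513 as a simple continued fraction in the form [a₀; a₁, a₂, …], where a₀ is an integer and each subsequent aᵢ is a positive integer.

46953 ÷ 1513 → quotient 31, remainder 50
1513 ÷ 50 → quotient 30, remainder 13
50 ÷ 13 → quotient 3, remainder 11
13 ÷ 11 → quotient 1, remainder 2
11 ÷ 2 → quotient 5, remainder 1
2 ÷ 1 → quotient 2, remainder 0

[31; 30, 3, 1, 5, 2]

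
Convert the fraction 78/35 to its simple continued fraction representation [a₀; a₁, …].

[2; 4, 2, 1, 2]

⌊78/35⌋ = 2, remainder 8
⌊35/8⌋ = 4, remainder 3
⌊8/3⌋ = 2, remainder 2
⌊3/2⌋ = 1, remainder 1
⌊2/1⌋ = 2, remainder 0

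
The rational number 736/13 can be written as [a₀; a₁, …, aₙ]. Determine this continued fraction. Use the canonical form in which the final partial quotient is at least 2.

[56; 1, 1, 1, 1, 2]

⌊736/13⌋ = 56, remainder 8
⌊13/8⌋ = 1, remainder 5
⌊8/5⌋ = 1, remainder 3
⌊5/3⌋ = 1, remainder 2
⌊3/2⌋ = 1, remainder 1
⌊2/1⌋ = 2, remainder 0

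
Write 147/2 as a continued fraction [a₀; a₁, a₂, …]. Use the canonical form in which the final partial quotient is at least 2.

⌊147/2⌋ = 73, remainder 1
⌊2/1⌋ = 2, remainder 0

[73; 2]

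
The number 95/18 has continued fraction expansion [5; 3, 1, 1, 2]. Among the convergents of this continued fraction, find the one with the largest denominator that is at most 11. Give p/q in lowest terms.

37/7

List convergents until the denominator exceeds the bound:
a_0 = 5: 5/1  (≤ bound)
a_1 = 3: 16/3  (≤ bound)
a_2 = 1: 21/4  (≤ bound)
a_3 = 1: 37/7  (≤ bound)
a_4 = 2: 95/18  (> 11, stop)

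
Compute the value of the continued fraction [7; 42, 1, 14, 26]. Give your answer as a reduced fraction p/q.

a_0 = 7: 7/1
a_1 = 42: 295/42
a_2 = 1: 302/43
a_3 = 14: 4523/644
a_4 = 26: 117900/16787

117900/16787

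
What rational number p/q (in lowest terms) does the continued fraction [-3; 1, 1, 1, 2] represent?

-19/8

a_0 = -3: -3/1
a_1 = 1: -2/1
a_2 = 1: -5/2
a_3 = 1: -7/3
a_4 = 2: -19/8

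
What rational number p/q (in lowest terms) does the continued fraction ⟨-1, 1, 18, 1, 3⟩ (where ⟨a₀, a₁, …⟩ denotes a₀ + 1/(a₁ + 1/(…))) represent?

-4/79

Start with 3.
1 + 1/(3/1) = 1 + 1/3 = 4/3
18 + 1/(4/3) = 18 + 3/4 = 75/4
1 + 1/(75/4) = 1 + 4/75 = 79/75
-1 + 1/(79/75) = -1 + 75/79 = -4/79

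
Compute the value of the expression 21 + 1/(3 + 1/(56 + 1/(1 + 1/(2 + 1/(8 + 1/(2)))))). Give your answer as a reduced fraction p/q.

193369/9065

Start with 2.
8 + 1/(2/1) = 8 + 1/2 = 17/2
2 + 1/(17/2) = 2 + 2/17 = 36/17
1 + 1/(36/17) = 1 + 17/36 = 53/36
56 + 1/(53/36) = 56 + 36/53 = 3004/53
3 + 1/(3004/53) = 3 + 53/3004 = 9065/3004
21 + 1/(9065/3004) = 21 + 3004/9065 = 193369/9065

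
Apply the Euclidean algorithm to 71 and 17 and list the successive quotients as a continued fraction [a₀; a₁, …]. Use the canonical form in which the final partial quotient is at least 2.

[4; 5, 1, 2]

⌊71/17⌋ = 4, remainder 3
⌊17/3⌋ = 5, remainder 2
⌊3/2⌋ = 1, remainder 1
⌊2/1⌋ = 2, remainder 0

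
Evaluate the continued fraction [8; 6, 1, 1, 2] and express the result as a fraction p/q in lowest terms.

269/33

Starting at the tail and folding back:
Start with 2.
1 + 1/(2/1) = 1 + 1/2 = 3/2
1 + 1/(3/2) = 1 + 2/3 = 5/3
6 + 1/(5/3) = 6 + 3/5 = 33/5
8 + 1/(33/5) = 8 + 5/33 = 269/33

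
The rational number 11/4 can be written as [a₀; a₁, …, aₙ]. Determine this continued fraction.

[2; 1, 3]

11 = 2·4 + 3, so a_0 = 2
4 = 1·3 + 1, so a_1 = 1
3 = 3·1 + 0, so a_2 = 3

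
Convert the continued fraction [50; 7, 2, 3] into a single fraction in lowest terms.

2607/52

Start with 3.
2 + 1/(3/1) = 2 + 1/3 = 7/3
7 + 1/(7/3) = 7 + 3/7 = 52/7
50 + 1/(52/7) = 50 + 7/52 = 2607/52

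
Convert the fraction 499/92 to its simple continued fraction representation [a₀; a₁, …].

⌊499/92⌋ = 5, remainder 39
⌊92/39⌋ = 2, remainder 14
⌊39/14⌋ = 2, remainder 11
⌊14/11⌋ = 1, remainder 3
⌊11/3⌋ = 3, remainder 2
⌊3/2⌋ = 1, remainder 1
⌊2/1⌋ = 2, remainder 0

[5; 2, 2, 1, 3, 1, 2]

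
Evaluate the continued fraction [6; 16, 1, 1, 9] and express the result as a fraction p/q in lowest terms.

1903/314

Collapse the nested fraction from the inside out:
Start with 9.
1 + 1/(9/1) = 1 + 1/9 = 10/9
1 + 1/(10/9) = 1 + 9/10 = 19/10
16 + 1/(19/10) = 16 + 10/19 = 314/19
6 + 1/(314/19) = 6 + 19/314 = 1903/314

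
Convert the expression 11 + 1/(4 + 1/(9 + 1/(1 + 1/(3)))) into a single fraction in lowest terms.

Start with 3.
1 + 1/(3/1) = 1 + 1/3 = 4/3
9 + 1/(4/3) = 9 + 3/4 = 39/4
4 + 1/(39/4) = 4 + 4/39 = 160/39
11 + 1/(160/39) = 11 + 39/160 = 1799/160

1799/160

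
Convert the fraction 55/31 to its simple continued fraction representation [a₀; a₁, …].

[1; 1, 3, 2, 3]

Run the Euclidean algorithm, recording each quotient:
55 = 1·31 + 24, so a_0 = 1
31 = 1·24 + 7, so a_1 = 1
24 = 3·7 + 3, so a_2 = 3
7 = 2·3 + 1, so a_3 = 2
3 = 3·1 + 0, so a_4 = 3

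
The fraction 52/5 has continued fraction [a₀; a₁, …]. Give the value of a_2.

Run the Euclidean algorithm, recording each quotient:
52 ÷ 5 → quotient 10, remainder 2
5 ÷ 2 → quotient 2, remainder 1
2 ÷ 1 → quotient 2, remainder 0

2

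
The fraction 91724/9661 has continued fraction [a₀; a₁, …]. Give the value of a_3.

Repeatedly divide and take the remainder:
⌊91724/9661⌋ = 9, remainder 4775
⌊9661/4775⌋ = 2, remainder 111
⌊4775/111⌋ = 43, remainder 2
⌊111/2⌋ = 55, remainder 1

55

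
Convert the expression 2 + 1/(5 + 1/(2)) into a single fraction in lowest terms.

a_0 = 2: 2/1
a_1 = 5: 11/5
a_2 = 2: 24/11

24/11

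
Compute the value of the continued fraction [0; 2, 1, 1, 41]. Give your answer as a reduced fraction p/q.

83/208

Start with 41.
1 + 1/(41/1) = 1 + 1/41 = 42/41
1 + 1/(42/41) = 1 + 41/42 = 83/42
2 + 1/(83/42) = 2 + 42/83 = 208/83
0 + 1/(208/83) = 0 + 83/208 = 83/208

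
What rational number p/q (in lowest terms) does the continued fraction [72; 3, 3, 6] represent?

Build up convergents one term at a time:
a_0 = 72: 72/1
a_1 = 3: 217/3
a_2 = 3: 723/10
a_3 = 6: 4555/63

4555/63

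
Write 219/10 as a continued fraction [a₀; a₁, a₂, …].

⌊219/10⌋ = 21, remainder 9
⌊10/9⌋ = 1, remainder 1
⌊9/1⌋ = 9, remainder 0

[21; 1, 9]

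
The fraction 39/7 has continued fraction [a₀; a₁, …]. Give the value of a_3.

39 = 5·7 + 4, so a_0 = 5
7 = 1·4 + 3, so a_1 = 1
4 = 1·3 + 1, so a_2 = 1
3 = 3·1 + 0, so a_3 = 3

3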